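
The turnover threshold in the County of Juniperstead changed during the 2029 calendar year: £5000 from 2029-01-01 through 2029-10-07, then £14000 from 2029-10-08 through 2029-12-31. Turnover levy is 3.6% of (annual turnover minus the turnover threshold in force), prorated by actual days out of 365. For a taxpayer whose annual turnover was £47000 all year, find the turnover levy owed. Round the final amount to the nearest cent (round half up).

£1436.55

2029-01-01 to 2029-10-07: 280 days, exemption £5000 → (£47000 − £5000) × 3.6% × 280/365 = £1159.8904
2029-10-08 to 2029-12-31: 85 days, exemption £14000 → (£47000 − £14000) × 3.6% × 85/365 = £276.6575
Total = £1436.5479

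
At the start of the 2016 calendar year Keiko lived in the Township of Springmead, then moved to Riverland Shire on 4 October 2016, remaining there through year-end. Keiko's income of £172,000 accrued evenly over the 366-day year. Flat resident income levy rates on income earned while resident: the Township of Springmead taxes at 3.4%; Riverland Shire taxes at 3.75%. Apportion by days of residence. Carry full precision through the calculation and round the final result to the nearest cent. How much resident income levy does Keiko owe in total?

£5,994.39

The Township of Springmead, 1 January – 3 October 2016: 277 days → £172,000 × 3.4% × 277/366 = £4,425.9454
Riverland Shire, 4 October – 31 December 2016: 89 days → £172,000 × 3.75% × 89/366 = £1,568.4426
Total = £5,994.3880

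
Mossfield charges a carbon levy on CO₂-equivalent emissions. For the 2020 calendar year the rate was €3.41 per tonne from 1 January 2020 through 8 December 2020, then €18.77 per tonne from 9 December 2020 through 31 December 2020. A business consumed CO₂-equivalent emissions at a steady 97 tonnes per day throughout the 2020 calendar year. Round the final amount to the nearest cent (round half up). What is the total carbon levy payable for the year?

€155,329.98

1 January – 8 December 2020: 343 days × 97 tonnes/day = 33,271 tonnes at €3.41/tonne → €113,454.11
9 December – 31 December 2020: 23 days × 97 tonnes/day = 2,231 tonnes at €18.77/tonne → €41,875.87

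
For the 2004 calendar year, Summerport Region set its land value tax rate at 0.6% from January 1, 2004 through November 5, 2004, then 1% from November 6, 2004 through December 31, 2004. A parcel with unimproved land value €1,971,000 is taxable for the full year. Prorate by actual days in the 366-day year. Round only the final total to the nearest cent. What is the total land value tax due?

January 1 – November 5, 2004: 310 days at 0.6% → €1,971,000 × 0.6% × 310/366 = €10,016.5574
November 6 – December 31, 2004: 56 days at 1% → €1,971,000 × 1% × 56/366 = €3,015.7377
Total = €13,032.2951

€13,032.30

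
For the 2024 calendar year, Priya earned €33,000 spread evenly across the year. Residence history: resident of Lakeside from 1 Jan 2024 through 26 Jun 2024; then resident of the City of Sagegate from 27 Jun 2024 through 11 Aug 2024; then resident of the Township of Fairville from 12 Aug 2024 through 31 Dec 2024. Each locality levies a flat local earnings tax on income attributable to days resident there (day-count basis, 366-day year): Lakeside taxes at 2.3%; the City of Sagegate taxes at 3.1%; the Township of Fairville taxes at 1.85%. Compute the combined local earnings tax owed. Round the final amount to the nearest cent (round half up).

€734.57

Lakeside, 1 Jan – 26 Jun 2024: 178 days → €33,000 × 2.3% × 178/366 = €369.1311
The City of Sagegate, 27 Jun – 11 Aug 2024: 46 days → €33,000 × 3.1% × 46/366 = €128.5738
The Township of Fairville, 12 Aug – 31 Dec 2024: 142 days → €33,000 × 1.85% × 142/366 = €236.8607
Total = €734.5656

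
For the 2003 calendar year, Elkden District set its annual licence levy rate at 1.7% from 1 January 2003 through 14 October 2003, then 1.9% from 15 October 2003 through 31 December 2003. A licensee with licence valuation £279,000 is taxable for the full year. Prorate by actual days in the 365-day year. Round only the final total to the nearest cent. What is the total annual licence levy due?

£4,862.24

1 January – 14 October 2003: 287 days at 1.7% → £279,000 × 1.7% × 287/365 = £3,729.4274
15 October – 31 December 2003: 78 days at 1.9% → £279,000 × 1.9% × 78/365 = £1,132.8164
Total = £4,862.2438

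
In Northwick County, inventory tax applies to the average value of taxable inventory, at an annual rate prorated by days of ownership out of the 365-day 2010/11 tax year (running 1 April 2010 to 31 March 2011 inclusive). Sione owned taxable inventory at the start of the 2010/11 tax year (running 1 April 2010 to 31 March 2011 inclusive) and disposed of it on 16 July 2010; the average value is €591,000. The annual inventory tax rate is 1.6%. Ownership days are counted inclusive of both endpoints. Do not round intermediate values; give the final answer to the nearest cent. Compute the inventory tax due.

Days held (1 April – 16 July 2010): 107 out of 365
Tax = €591,000 × 1.6% × 107/365 = €2,772.0329

€2,772.03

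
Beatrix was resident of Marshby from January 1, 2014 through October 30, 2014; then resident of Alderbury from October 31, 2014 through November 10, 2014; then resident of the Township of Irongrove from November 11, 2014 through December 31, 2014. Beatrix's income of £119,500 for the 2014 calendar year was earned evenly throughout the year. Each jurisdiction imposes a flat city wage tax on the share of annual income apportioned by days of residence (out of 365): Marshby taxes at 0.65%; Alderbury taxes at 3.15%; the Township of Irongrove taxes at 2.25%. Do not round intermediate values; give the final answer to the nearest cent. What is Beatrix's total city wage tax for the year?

Marshby, January 1 – October 30, 2014: 303 days → £119,500 × 0.65% × 303/365 = £644.8089
Alderbury, October 31 – November 10, 2014: 11 days → £119,500 × 3.15% × 11/365 = £113.4432
The Township of Irongrove, November 11 – December 31, 2014: 51 days → £119,500 × 2.25% × 51/365 = £375.6884
Total = £1,133.9404

£1,133.94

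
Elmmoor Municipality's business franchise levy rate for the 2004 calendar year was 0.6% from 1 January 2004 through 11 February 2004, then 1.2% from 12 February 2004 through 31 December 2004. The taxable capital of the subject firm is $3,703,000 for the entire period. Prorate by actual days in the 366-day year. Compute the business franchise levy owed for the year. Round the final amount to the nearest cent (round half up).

$41,886.39

1 January – 11 February 2004: 42 days at 0.6% → $3,703,000 × 0.6% × 42/366 = $2,549.6066
12 February – 31 December 2004: 324 days at 1.2% → $3,703,000 × 1.2% × 324/366 = $39,336.7869
Total = $41,886.3934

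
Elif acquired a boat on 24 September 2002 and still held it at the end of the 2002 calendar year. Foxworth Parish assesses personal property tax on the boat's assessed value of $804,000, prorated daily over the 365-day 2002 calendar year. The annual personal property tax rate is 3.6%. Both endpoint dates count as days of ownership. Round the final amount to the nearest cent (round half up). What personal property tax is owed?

$7,850.56

Days held (24 September – 31 December 2002): 99 out of 365
Tax = $804,000 × 3.6% × 99/365 = $7,850.5644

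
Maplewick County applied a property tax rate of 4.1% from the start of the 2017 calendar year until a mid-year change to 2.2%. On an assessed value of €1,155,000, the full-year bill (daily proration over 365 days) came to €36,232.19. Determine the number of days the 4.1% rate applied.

180 days

Let d = days at the first rate; then 365 − d days at the second rate.
€1,155,000 × [4.1%·d + 2.2%·(365−d)] / 365 = €36,232.19
Solving gives d = 180, so the new rate took effect on 30 Jun 2017.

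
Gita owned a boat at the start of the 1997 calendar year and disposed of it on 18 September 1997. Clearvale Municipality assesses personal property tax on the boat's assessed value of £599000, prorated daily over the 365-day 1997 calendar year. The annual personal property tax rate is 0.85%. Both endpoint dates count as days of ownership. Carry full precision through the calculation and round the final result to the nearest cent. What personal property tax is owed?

Days held (1 January – 18 September 1997): 261 out of 365
Tax = £599000 × 0.85% × 261/365 = £3640.7712

£3640.77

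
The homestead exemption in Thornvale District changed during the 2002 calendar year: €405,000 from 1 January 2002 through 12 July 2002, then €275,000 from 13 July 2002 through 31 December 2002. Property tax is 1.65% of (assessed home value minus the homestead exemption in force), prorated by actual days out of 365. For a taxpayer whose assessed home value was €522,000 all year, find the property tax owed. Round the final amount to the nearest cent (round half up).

€2,941.29

1 January – 12 July 2002: 193 days, exemption €405,000 → (€522,000 − €405,000) × 1.65% × 193/365 = €1,020.7849
13 July – 31 December 2002: 172 days, exemption €275,000 → (€522,000 − €275,000) × 1.65% × 172/365 = €1,920.5096
Total = €2,941.2945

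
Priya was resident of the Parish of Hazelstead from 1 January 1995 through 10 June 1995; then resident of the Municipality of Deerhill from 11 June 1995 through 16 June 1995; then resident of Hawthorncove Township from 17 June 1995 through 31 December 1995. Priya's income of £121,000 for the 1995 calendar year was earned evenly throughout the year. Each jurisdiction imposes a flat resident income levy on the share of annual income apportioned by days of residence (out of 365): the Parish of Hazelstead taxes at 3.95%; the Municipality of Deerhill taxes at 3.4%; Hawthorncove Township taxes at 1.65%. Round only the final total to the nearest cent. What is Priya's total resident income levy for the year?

£3,258.88

The Parish of Hazelstead, 1 January – 10 June 1995: 161 days → £121,000 × 3.95% × 161/365 = £2,108.2178
The Municipality of Deerhill, 11 June – 16 June 1995: 6 days → £121,000 × 3.4% × 6/365 = £67.6274
Hawthorncove Township, 17 June – 31 December 1995: 198 days → £121,000 × 1.65% × 198/365 = £1,083.0329
Total = £3,258.8781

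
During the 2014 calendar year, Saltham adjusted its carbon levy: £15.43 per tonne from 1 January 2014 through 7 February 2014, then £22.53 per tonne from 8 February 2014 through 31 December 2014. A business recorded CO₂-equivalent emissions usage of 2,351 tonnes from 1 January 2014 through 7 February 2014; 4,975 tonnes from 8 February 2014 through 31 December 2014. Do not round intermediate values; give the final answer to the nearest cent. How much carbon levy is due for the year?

£148,362.68

1 January – 7 February 2014: 2,351 tonnes at £15.43/tonne → £36,275.93
8 February – 31 December 2014: 4,975 tonnes at £22.53/tonne → £112,086.75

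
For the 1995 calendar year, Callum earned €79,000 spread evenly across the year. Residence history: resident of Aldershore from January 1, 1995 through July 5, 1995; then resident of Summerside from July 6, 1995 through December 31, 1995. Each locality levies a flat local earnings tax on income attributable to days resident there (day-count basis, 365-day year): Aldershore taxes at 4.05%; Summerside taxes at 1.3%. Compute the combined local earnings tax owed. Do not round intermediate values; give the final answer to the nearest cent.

Aldershore, January 1 – July 5, 1995: 186 days → €79,000 × 4.05% × 186/365 = €1,630.4301
Summerside, July 6 – December 31, 1995: 179 days → €79,000 × 1.3% × 179/365 = €503.6521
Total = €2,134.0822

€2,134.08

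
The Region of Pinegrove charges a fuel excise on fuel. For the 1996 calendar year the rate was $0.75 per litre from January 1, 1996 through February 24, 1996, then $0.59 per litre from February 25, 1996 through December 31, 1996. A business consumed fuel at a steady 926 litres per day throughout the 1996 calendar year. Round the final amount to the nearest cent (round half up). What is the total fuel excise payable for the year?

January 1 – February 24, 1996: 55 days × 926 litres/day = 50,930 litres at $0.75/litre → $38,197.50
February 25 – December 31, 1996: 311 days × 926 litres/day = 287,986 litres at $0.59/litre → $169,911.74

$208,109.24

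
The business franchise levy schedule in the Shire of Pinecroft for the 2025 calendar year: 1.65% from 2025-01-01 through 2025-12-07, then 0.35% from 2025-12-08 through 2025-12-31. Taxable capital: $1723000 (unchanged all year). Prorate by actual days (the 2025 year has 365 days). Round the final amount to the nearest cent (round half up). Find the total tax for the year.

2025-01-01 to 2025-12-07: 341 days at 1.65% → $1723000 × 1.65% × 341/365 = $26560.1630
2025-12-08 to 2025-12-31: 24 days at 0.35% → $1723000 × 0.35% × 24/365 = $396.5260
Total = $26956.6890

$26956.69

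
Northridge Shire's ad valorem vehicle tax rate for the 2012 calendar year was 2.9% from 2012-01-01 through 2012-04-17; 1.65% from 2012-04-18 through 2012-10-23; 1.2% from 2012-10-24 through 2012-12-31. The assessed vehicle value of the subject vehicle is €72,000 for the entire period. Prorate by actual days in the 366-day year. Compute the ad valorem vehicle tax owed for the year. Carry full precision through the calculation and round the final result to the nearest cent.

2012-01-01 to 2012-04-17: 108 days at 2.9% → €72,000 × 2.9% × 108/366 = €616.1311
2012-04-18 to 2012-10-23: 189 days at 1.65% → €72,000 × 1.65% × 189/366 = €613.4754
2012-10-24 to 2012-12-31: 69 days at 1.2% → €72,000 × 1.2% × 69/366 = €162.8852
Total = €1,392.4918

€1,392.49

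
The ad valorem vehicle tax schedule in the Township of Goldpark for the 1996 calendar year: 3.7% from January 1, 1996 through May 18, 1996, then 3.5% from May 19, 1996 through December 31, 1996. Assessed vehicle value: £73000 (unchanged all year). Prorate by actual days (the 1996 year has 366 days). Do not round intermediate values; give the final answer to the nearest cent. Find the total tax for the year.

£2610.45

January 1 – May 18, 1996: 139 days at 3.7% → £73000 × 3.7% × 139/366 = £1025.7896
May 19 – December 31, 1996: 227 days at 3.5% → £73000 × 3.5% × 227/366 = £1584.6585
Total = £2610.4481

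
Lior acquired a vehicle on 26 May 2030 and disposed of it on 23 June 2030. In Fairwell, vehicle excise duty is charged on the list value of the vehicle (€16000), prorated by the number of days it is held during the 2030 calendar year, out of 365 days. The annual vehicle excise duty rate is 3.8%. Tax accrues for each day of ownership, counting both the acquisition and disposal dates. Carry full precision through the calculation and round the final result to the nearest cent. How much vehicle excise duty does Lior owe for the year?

Days held (26 May – 23 June 2030): 29 out of 365
Tax = €16000 × 3.8% × 29/365 = €48.3068

€48.31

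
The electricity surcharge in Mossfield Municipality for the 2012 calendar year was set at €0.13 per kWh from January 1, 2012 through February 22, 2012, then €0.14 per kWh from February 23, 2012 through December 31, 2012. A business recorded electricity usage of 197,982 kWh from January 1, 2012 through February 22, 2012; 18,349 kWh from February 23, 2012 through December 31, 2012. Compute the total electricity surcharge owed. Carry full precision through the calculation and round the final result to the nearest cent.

€28306.52

January 1 – February 22, 2012: 197,982 kWh at €0.13/kWh → €25737.66
February 23 – December 31, 2012: 18,349 kWh at €0.14/kWh → €2568.86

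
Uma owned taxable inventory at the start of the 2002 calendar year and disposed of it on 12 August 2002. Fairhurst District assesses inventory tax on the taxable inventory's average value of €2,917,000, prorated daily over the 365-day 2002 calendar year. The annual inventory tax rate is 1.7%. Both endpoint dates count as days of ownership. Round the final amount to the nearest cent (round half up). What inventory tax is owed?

€30,432.70

Days held (1 January – 12 August 2002): 224 out of 365
Tax = €2,917,000 × 1.7% × 224/365 = €30,432.7014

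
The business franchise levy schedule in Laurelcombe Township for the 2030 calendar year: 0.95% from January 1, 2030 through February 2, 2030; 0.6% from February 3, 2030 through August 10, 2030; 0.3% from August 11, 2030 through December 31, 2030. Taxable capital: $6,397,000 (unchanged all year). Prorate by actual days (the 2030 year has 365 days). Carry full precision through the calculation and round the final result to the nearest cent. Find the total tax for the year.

January 1 – February 2, 2030: 33 days at 0.95% → $6,397,000 × 0.95% × 33/365 = $5,494.4096
February 3 – August 10, 2030: 189 days at 0.6% → $6,397,000 × 0.6% × 189/365 = $19,874.5151
August 11 – December 31, 2030: 143 days at 0.3% → $6,397,000 × 0.3% × 143/365 = $7,518.6658
Total = $32,887.5904

$32,887.59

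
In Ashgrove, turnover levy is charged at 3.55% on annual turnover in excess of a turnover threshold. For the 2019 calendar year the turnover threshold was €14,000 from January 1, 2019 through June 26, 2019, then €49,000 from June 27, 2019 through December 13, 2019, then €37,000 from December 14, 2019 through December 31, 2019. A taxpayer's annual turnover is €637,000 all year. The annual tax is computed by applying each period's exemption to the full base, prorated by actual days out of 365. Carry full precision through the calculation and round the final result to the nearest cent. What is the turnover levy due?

January 1 – June 26, 2019: 177 days, exemption €14,000 → (€637,000 − €14,000) × 3.55% × 177/365 = €10,724.9877
June 27 – December 13, 2019: 170 days, exemption €49,000 → (€637,000 − €49,000) × 3.55% × 170/365 = €9,722.1370
December 14 – December 31, 2019: 18 days, exemption €37,000 → (€637,000 − €37,000) × 3.55% × 18/365 = €1,050.4110
Total = €21,497.5356

€21,497.54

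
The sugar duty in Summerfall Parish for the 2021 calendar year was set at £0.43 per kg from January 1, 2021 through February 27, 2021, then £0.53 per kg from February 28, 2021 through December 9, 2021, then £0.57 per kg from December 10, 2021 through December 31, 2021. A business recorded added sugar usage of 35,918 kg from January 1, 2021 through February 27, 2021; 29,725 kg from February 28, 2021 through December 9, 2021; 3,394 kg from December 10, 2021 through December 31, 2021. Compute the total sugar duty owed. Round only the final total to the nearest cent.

January 1 – February 27, 2021: 35,918 kg at £0.43/kg → £15444.74
February 28 – December 9, 2021: 29,725 kg at £0.53/kg → £15754.25
December 10 – December 31, 2021: 3,394 kg at £0.57/kg → £1934.58

£33133.57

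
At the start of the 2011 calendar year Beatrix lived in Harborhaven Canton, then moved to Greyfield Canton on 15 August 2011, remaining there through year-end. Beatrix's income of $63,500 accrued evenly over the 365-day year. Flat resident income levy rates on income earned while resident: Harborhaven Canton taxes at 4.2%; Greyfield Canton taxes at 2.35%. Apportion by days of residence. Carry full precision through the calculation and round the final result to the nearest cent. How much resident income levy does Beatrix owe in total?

Harborhaven Canton, 1 January – 14 August 2011: 226 days → $63,500 × 4.2% × 226/365 = $1,651.3479
Greyfield Canton, 15 August – 31 December 2011: 139 days → $63,500 × 2.35% × 139/365 = $568.2815
Total = $2,219.6295

$2,219.63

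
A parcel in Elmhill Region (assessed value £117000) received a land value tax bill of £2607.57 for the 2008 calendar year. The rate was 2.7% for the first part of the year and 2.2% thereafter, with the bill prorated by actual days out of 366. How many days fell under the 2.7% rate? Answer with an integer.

21 days

Let d = days at the first rate; then 366 − d days at the second rate.
£117000 × [2.7%·d + 2.2%·(366−d)] / 366 = £2607.57
Solving gives d = 21, so the new rate took effect on 22 January 2008.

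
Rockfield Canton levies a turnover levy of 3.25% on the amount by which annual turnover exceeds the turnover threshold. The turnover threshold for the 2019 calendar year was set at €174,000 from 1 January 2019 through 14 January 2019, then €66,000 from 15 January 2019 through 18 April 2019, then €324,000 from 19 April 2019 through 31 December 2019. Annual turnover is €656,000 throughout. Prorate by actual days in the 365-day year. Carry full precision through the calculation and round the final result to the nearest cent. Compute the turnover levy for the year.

1 January – 14 January 2019: 14 days, exemption €174,000 → (€656,000 − €174,000) × 3.25% × 14/365 = €600.8493
15 January – 18 April 2019: 94 days, exemption €66,000 → (€656,000 − €66,000) × 3.25% × 94/365 = €4,938.2192
19 April – 31 December 2019: 257 days, exemption €324,000 → (€656,000 − €324,000) × 3.25% × 257/365 = €7,597.3425
Total = €13,136.4110

€13,136.41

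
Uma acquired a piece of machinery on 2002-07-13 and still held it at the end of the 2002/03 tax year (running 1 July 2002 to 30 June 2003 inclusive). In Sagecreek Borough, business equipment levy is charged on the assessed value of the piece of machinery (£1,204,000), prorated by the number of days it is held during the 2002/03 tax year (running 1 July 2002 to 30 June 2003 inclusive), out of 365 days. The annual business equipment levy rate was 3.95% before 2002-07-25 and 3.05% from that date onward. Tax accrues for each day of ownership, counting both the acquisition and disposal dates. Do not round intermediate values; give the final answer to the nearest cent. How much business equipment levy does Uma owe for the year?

£35,870.95

2002-07-13 to 2002-07-24: 12 days at 3.95% → £1,204,000 × 3.95% × 12/365 = £1,563.5507
2002-07-25 to 2003-06-30: 341 days at 3.05% → £1,204,000 × 3.05% × 341/365 = £34,307.4027
Total = £35,870.9534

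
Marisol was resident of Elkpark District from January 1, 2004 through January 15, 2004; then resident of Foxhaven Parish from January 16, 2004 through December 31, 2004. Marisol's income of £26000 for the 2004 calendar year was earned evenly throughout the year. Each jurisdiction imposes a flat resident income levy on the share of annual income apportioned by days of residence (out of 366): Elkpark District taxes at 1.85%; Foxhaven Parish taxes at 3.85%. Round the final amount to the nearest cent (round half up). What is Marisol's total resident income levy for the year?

£979.69

Elkpark District, January 1 – January 15, 2004: 15 days → £26000 × 1.85% × 15/366 = £19.7131
Foxhaven Parish, January 16 – December 31, 2004: 351 days → £26000 × 3.85% × 351/366 = £959.9754
Total = £979.6885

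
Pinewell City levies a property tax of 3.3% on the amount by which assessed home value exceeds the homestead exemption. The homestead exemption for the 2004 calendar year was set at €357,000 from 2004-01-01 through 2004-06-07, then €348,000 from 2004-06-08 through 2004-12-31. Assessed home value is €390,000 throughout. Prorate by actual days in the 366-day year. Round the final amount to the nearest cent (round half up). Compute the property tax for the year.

€1,256.98

2004-01-01 to 2004-06-07: 159 days, exemption €357,000 → (€390,000 − €357,000) × 3.3% × 159/366 = €473.0902
2004-06-08 to 2004-12-31: 207 days, exemption €348,000 → (€390,000 − €348,000) × 3.3% × 207/366 = €783.8852
Total = €1,256.9754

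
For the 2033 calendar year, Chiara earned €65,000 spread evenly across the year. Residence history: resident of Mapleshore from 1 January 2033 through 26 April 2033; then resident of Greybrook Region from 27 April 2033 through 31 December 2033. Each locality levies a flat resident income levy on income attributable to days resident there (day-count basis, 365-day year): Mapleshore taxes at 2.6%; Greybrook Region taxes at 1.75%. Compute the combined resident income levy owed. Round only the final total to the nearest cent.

€1,313.09

Mapleshore, 1 January – 26 April 2033: 116 days → €65,000 × 2.6% × 116/365 = €537.0959
Greybrook Region, 27 April – 31 December 2033: 249 days → €65,000 × 1.75% × 249/365 = €775.9932
Total = €1,313.0890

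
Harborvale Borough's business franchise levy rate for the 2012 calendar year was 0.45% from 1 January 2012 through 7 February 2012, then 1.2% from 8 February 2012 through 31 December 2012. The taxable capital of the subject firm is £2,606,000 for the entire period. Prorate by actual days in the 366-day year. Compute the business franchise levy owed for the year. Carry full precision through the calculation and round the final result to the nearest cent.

£29,242.74

1 January – 7 February 2012: 38 days at 0.45% → £2,606,000 × 0.45% × 38/366 = £1,217.5574
8 February – 31 December 2012: 328 days at 1.2% → £2,606,000 × 1.2% × 328/366 = £28,025.1803
Total = £29,242.7377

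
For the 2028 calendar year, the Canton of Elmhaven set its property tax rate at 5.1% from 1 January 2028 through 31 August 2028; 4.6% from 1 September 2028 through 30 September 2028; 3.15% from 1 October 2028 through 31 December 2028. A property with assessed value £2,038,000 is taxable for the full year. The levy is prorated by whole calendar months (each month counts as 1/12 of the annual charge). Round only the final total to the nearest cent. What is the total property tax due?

£93,153.58

1 January – 31 August 2028: 8 months at 5.1% → £2,038,000 × 5.1% × 8/12 = £69,292.0000
1 September – 30 September 2028: 1 month at 4.6% → £2,038,000 × 4.6% × 1/12 = £7,812.3333
1 October – 31 December 2028: 3 months at 3.15% → £2,038,000 × 3.15% × 3/12 = £16,049.2500
Total = £93,153.5833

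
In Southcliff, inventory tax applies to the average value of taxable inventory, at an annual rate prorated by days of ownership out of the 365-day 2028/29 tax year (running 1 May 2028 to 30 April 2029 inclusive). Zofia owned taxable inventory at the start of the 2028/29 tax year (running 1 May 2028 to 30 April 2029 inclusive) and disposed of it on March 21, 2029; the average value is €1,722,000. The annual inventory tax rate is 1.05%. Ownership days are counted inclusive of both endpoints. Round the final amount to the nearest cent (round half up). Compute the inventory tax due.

Days held (May 1, 2028 – March 21, 2029): 325 out of 365
Tax = €1,722,000 × 1.05% × 325/365 = €16,099.5205

€16,099.52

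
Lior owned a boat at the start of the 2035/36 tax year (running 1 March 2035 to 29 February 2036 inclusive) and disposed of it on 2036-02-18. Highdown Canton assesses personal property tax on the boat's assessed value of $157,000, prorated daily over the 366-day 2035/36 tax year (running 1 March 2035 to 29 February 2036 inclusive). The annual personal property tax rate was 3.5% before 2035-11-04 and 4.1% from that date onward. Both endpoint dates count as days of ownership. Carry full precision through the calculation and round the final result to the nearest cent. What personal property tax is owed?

2035-03-01 to 2035-11-03: 248 days at 3.5% → $157,000 × 3.5% × 248/366 = $3,723.3880
2035-11-04 to 2036-02-18: 107 days at 4.1% → $157,000 × 4.1% × 107/366 = $1,881.8552
Total = $5,605.2432

$5,605.24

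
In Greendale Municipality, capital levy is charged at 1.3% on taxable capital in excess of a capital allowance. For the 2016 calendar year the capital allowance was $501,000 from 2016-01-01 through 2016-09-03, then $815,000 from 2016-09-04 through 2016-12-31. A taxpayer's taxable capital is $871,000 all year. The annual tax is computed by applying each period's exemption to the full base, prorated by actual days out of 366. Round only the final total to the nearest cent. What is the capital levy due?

2016-01-01 to 2016-09-03: 247 days, exemption $501,000 → ($871,000 − $501,000) × 1.3% × 247/366 = $3,246.0929
2016-09-04 to 2016-12-31: 119 days, exemption $815,000 → ($871,000 − $815,000) × 1.3% × 119/366 = $236.6995
Total = $3,482.7923

$3,482.79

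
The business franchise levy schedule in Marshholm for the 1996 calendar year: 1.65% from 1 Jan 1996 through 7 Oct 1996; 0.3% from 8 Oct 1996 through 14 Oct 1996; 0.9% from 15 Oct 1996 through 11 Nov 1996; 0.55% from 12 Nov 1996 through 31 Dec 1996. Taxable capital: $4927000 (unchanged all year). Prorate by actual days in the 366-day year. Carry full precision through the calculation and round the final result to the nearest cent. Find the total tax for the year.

1 Jan – 7 Oct 1996: 281 days at 1.65% → $4927000 × 1.65% × 281/366 = $62415.3975
8 Oct – 14 Oct 1996: 7 days at 0.3% → $4927000 × 0.3% × 7/366 = $282.6967
15 Oct – 11 Nov 1996: 28 days at 0.9% → $4927000 × 0.9% × 28/366 = $3392.3607
12 Nov – 31 Dec 1996: 50 days at 0.55% → $4927000 × 0.55% × 50/366 = $3701.9809
Total = $69792.4358

$69792.44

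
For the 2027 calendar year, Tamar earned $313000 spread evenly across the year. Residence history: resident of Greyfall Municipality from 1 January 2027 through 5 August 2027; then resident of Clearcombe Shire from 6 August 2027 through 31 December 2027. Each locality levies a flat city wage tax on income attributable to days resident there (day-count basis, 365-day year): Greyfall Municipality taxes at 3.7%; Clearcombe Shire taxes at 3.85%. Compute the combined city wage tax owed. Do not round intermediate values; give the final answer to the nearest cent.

Greyfall Municipality, 1 January – 5 August 2027: 217 days → $313000 × 3.7% × 217/365 = $6885.1425
Clearcombe Shire, 6 August – 31 December 2027: 148 days → $313000 × 3.85% × 148/365 = $4886.2301
Total = $11771.3726

$11771.37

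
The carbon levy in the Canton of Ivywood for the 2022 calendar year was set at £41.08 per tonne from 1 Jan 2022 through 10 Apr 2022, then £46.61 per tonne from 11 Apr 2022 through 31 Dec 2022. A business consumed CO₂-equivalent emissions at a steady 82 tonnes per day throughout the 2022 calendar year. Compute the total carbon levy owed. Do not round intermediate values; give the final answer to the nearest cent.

£1349691.30

1 Jan – 10 Apr 2022: 100 days × 82 tonnes/day = 8,200 tonnes at £41.08/tonne → £336856.00
11 Apr – 31 Dec 2022: 265 days × 82 tonnes/day = 21,730 tonnes at £46.61/tonne → £1012835.30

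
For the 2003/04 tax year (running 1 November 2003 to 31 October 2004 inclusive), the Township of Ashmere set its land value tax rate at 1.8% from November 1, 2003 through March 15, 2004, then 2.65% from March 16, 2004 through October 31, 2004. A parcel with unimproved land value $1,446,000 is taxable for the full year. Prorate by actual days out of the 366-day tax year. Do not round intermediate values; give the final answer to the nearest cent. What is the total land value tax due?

November 1, 2003 – March 15, 2004: 136 days at 1.8% → $1,446,000 × 1.8% × 136/366 = $9,671.6066
March 16 – October 31, 2004: 230 days at 2.65% → $1,446,000 × 2.65% × 230/366 = $24,080.2459
Total = $33,751.8525

$33,751.85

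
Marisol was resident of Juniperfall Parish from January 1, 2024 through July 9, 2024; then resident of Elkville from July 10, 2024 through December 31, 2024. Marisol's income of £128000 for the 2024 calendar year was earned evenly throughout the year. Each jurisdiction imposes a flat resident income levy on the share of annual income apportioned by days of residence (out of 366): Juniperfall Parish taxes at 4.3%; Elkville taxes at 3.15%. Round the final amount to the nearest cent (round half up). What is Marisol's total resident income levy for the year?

£4800.17

Juniperfall Parish, January 1 – July 9, 2024: 191 days → £128000 × 4.3% × 191/366 = £2872.3060
Elkville, July 10 – December 31, 2024: 175 days → £128000 × 3.15% × 175/366 = £1927.8689
Total = £4800.1749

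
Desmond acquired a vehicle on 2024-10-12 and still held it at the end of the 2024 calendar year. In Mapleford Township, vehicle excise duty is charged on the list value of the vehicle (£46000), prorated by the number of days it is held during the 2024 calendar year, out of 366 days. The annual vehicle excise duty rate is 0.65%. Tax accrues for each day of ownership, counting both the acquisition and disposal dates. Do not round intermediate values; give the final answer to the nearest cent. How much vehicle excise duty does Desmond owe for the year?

£66.17

Days held (2024-10-12 to 2024-12-31): 81 out of 366
Tax = £46000 × 0.65% × 81/366 = £66.1721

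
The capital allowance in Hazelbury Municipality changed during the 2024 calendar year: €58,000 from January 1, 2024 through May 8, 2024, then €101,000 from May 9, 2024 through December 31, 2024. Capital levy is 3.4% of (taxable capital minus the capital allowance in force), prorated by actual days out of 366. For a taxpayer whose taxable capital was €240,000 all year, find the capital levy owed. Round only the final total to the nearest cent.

€5,241.30

January 1 – May 8, 2024: 129 days, exemption €58,000 → (€240,000 − €58,000) × 3.4% × 129/366 = €2,181.0164
May 9 – December 31, 2024: 237 days, exemption €101,000 → (€240,000 − €101,000) × 3.4% × 237/366 = €3,060.2787
Total = €5,241.2951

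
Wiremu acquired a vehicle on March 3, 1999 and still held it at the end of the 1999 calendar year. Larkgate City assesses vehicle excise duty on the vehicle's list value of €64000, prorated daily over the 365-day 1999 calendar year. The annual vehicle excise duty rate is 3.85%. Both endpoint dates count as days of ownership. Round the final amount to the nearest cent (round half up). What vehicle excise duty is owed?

Days held (March 3 – December 31, 1999): 304 out of 365
Tax = €64000 × 3.85% × 304/365 = €2052.2082

€2052.21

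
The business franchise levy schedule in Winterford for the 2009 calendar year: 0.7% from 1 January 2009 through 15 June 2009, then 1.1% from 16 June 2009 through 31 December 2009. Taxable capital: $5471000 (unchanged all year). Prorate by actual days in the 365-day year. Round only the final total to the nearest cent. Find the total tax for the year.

$50228.28

1 January – 15 June 2009: 166 days at 0.7% → $5471000 × 0.7% × 166/365 = $17417.2658
16 June – 31 December 2009: 199 days at 1.1% → $5471000 × 1.1% × 199/365 = $32811.0110
Total = $50228.2767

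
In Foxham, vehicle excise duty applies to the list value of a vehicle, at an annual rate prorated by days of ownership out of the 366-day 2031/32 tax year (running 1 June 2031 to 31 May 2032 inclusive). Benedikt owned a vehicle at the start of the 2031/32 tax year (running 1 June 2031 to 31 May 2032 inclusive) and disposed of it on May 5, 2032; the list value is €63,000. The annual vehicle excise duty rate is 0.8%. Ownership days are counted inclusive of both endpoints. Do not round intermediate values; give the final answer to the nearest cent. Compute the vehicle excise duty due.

€468.20

Days held (June 1, 2031 – May 5, 2032): 340 out of 366
Tax = €63,000 × 0.8% × 340/366 = €468.1967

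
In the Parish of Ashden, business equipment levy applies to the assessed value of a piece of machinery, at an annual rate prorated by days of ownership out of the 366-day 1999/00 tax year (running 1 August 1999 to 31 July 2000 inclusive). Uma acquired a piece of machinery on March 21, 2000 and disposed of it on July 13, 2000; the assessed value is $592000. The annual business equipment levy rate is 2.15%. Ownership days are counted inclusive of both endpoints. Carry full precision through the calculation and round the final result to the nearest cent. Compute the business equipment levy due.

Days held (March 21 – July 13, 2000): 115 out of 366
Tax = $592000 × 2.15% × 115/366 = $3999.2350

$3999.23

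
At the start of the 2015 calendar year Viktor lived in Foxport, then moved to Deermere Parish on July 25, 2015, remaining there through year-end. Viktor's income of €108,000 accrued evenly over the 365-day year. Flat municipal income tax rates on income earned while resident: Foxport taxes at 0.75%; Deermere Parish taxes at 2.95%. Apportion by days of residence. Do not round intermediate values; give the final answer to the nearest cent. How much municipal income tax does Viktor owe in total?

€1,851.53

Foxport, January 1 – July 24, 2015: 205 days → €108,000 × 0.75% × 205/365 = €454.9315
Deermere Parish, July 25 – December 31, 2015: 160 days → €108,000 × 2.95% × 160/365 = €1,396.6027
Total = €1,851.5342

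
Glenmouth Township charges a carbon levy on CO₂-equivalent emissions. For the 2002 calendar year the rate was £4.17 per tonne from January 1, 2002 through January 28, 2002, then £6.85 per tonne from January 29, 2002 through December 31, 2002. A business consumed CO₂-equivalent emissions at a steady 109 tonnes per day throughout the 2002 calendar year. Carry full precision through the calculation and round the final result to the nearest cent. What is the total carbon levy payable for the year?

January 1 – January 28, 2002: 28 days × 109 tonnes/day = 3,052 tonnes at £4.17/tonne → £12726.84
January 29 – December 31, 2002: 337 days × 109 tonnes/day = 36,733 tonnes at £6.85/tonne → £251621.05

£264347.89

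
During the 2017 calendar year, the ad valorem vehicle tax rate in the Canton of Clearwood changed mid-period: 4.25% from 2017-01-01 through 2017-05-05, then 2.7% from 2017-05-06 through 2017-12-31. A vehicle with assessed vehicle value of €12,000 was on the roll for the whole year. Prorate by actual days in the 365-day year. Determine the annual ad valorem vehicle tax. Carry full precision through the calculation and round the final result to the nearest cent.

2017-01-01 to 2017-05-05: 125 days at 4.25% → €12,000 × 4.25% × 125/365 = €174.6575
2017-05-06 to 2017-12-31: 240 days at 2.7% → €12,000 × 2.7% × 240/365 = €213.0411
Total = €387.6986

€387.70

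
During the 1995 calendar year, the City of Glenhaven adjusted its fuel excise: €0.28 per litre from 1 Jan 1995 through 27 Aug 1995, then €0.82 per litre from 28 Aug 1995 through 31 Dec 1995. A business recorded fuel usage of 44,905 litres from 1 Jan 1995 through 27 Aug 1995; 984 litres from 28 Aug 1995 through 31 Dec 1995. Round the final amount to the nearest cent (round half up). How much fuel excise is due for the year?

1 Jan – 27 Aug 1995: 44,905 litres at €0.28/litre → €12,573.40
28 Aug – 31 Dec 1995: 984 litres at €0.82/litre → €806.88

€13,380.28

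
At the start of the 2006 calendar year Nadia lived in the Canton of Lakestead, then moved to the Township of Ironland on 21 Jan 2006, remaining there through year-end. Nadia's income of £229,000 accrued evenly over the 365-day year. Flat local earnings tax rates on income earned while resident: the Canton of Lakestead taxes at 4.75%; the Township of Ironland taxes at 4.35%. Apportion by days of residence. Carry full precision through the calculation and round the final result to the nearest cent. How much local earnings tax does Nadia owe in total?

The Canton of Lakestead, 1 Jan – 20 Jan 2006: 20 days → £229,000 × 4.75% × 20/365 = £596.0274
The Township of Ironland, 21 Jan – 31 Dec 2006: 345 days → £229,000 × 4.35% × 345/365 = £9,415.6644
Total = £10,011.6918

£10,011.69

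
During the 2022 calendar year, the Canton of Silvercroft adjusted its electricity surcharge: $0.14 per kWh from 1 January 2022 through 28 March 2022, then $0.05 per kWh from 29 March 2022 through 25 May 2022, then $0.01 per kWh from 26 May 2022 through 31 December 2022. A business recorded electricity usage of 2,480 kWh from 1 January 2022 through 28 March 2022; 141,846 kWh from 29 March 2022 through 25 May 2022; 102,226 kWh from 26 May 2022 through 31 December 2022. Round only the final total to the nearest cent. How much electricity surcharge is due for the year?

1 January – 28 March 2022: 2,480 kWh at $0.14/kWh → $347.20
29 March – 25 May 2022: 141,846 kWh at $0.05/kWh → $7092.30
26 May – 31 December 2022: 102,226 kWh at $0.01/kWh → $1022.26

$8461.76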